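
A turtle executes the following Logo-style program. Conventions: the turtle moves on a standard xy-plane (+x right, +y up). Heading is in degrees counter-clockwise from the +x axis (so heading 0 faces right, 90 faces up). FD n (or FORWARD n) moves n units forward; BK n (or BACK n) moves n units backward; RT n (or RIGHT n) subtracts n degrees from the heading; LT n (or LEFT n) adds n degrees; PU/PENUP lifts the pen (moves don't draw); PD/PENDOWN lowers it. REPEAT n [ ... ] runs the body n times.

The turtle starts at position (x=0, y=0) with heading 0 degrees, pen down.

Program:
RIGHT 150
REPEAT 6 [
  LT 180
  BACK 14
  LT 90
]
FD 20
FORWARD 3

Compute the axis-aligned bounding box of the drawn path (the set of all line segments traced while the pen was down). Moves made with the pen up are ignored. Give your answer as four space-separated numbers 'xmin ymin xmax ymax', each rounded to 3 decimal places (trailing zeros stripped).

Answer: -19.124 -7 0.794 16.624

Derivation:
Executing turtle program step by step:
Start: pos=(0,0), heading=0, pen down
RT 150: heading 0 -> 210
REPEAT 6 [
  -- iteration 1/6 --
  LT 180: heading 210 -> 30
  BK 14: (0,0) -> (-12.124,-7) [heading=30, draw]
  LT 90: heading 30 -> 120
  -- iteration 2/6 --
  LT 180: heading 120 -> 300
  BK 14: (-12.124,-7) -> (-19.124,5.124) [heading=300, draw]
  LT 90: heading 300 -> 30
  -- iteration 3/6 --
  LT 180: heading 30 -> 210
  BK 14: (-19.124,5.124) -> (-7,12.124) [heading=210, draw]
  LT 90: heading 210 -> 300
  -- iteration 4/6 --
  LT 180: heading 300 -> 120
  BK 14: (-7,12.124) -> (0,0) [heading=120, draw]
  LT 90: heading 120 -> 210
  -- iteration 5/6 --
  LT 180: heading 210 -> 30
  BK 14: (0,0) -> (-12.124,-7) [heading=30, draw]
  LT 90: heading 30 -> 120
  -- iteration 6/6 --
  LT 180: heading 120 -> 300
  BK 14: (-12.124,-7) -> (-19.124,5.124) [heading=300, draw]
  LT 90: heading 300 -> 30
]
FD 20: (-19.124,5.124) -> (-1.804,15.124) [heading=30, draw]
FD 3: (-1.804,15.124) -> (0.794,16.624) [heading=30, draw]
Final: pos=(0.794,16.624), heading=30, 8 segment(s) drawn

Segment endpoints: x in {-19.124, -12.124, -7, -1.804, 0, 0, 0.794}, y in {-7, -7, 0, 0, 5.124, 5.124, 12.124, 15.124, 16.624}
xmin=-19.124, ymin=-7, xmax=0.794, ymax=16.624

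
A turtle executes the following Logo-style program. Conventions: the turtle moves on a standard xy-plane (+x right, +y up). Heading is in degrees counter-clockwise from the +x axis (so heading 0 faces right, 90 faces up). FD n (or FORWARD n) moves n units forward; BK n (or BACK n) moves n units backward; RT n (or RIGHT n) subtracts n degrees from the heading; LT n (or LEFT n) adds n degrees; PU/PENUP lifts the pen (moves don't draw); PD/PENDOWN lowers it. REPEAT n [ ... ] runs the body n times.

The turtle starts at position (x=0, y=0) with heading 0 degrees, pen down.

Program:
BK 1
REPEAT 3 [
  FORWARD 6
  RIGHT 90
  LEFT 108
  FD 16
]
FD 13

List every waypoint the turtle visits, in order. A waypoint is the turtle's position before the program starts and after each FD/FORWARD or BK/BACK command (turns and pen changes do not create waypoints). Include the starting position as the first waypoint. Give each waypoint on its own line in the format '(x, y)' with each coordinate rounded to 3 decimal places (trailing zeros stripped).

Answer: (0, 0)
(-1, 0)
(5, 0)
(20.217, 4.944)
(25.923, 6.798)
(38.868, 16.203)
(43.722, 19.73)
(53.126, 32.674)
(60.767, 43.191)

Derivation:
Executing turtle program step by step:
Start: pos=(0,0), heading=0, pen down
BK 1: (0,0) -> (-1,0) [heading=0, draw]
REPEAT 3 [
  -- iteration 1/3 --
  FD 6: (-1,0) -> (5,0) [heading=0, draw]
  RT 90: heading 0 -> 270
  LT 108: heading 270 -> 18
  FD 16: (5,0) -> (20.217,4.944) [heading=18, draw]
  -- iteration 2/3 --
  FD 6: (20.217,4.944) -> (25.923,6.798) [heading=18, draw]
  RT 90: heading 18 -> 288
  LT 108: heading 288 -> 36
  FD 16: (25.923,6.798) -> (38.868,16.203) [heading=36, draw]
  -- iteration 3/3 --
  FD 6: (38.868,16.203) -> (43.722,19.73) [heading=36, draw]
  RT 90: heading 36 -> 306
  LT 108: heading 306 -> 54
  FD 16: (43.722,19.73) -> (53.126,32.674) [heading=54, draw]
]
FD 13: (53.126,32.674) -> (60.767,43.191) [heading=54, draw]
Final: pos=(60.767,43.191), heading=54, 8 segment(s) drawn
Waypoints (9 total):
(0, 0)
(-1, 0)
(5, 0)
(20.217, 4.944)
(25.923, 6.798)
(38.868, 16.203)
(43.722, 19.73)
(53.126, 32.674)
(60.767, 43.191)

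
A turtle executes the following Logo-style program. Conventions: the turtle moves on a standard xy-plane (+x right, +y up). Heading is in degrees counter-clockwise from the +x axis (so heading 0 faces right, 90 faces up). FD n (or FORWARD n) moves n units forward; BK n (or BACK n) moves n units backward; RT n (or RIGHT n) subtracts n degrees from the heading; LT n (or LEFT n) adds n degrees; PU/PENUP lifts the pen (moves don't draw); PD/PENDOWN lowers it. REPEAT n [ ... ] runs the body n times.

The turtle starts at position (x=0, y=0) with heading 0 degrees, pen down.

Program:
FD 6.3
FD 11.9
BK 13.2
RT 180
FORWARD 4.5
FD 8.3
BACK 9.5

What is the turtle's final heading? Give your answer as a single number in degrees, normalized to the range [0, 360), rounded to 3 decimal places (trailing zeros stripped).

Answer: 180

Derivation:
Executing turtle program step by step:
Start: pos=(0,0), heading=0, pen down
FD 6.3: (0,0) -> (6.3,0) [heading=0, draw]
FD 11.9: (6.3,0) -> (18.2,0) [heading=0, draw]
BK 13.2: (18.2,0) -> (5,0) [heading=0, draw]
RT 180: heading 0 -> 180
FD 4.5: (5,0) -> (0.5,0) [heading=180, draw]
FD 8.3: (0.5,0) -> (-7.8,0) [heading=180, draw]
BK 9.5: (-7.8,0) -> (1.7,0) [heading=180, draw]
Final: pos=(1.7,0), heading=180, 6 segment(s) drawn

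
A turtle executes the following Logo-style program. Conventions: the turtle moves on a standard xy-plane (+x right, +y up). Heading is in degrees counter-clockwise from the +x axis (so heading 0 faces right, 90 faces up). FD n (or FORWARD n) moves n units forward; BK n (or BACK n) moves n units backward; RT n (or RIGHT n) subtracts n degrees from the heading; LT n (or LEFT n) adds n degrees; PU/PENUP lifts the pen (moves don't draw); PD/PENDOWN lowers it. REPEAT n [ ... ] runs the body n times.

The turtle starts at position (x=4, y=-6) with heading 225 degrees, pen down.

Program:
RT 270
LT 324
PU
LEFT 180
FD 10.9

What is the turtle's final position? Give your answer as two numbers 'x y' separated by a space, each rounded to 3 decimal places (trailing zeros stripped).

Answer: 2.295 4.766

Derivation:
Executing turtle program step by step:
Start: pos=(4,-6), heading=225, pen down
RT 270: heading 225 -> 315
LT 324: heading 315 -> 279
PU: pen up
LT 180: heading 279 -> 99
FD 10.9: (4,-6) -> (2.295,4.766) [heading=99, move]
Final: pos=(2.295,4.766), heading=99, 0 segment(s) drawn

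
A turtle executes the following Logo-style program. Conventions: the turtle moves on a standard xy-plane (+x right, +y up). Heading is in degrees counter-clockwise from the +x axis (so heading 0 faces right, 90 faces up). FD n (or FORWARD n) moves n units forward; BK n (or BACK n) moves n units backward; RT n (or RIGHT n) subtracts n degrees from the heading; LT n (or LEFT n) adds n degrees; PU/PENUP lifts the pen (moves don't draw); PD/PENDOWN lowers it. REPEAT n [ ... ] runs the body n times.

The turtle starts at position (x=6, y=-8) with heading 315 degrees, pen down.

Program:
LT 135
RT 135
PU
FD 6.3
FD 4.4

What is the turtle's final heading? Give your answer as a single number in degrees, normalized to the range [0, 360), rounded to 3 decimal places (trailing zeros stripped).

Executing turtle program step by step:
Start: pos=(6,-8), heading=315, pen down
LT 135: heading 315 -> 90
RT 135: heading 90 -> 315
PU: pen up
FD 6.3: (6,-8) -> (10.455,-12.455) [heading=315, move]
FD 4.4: (10.455,-12.455) -> (13.566,-15.566) [heading=315, move]
Final: pos=(13.566,-15.566), heading=315, 0 segment(s) drawn

Answer: 315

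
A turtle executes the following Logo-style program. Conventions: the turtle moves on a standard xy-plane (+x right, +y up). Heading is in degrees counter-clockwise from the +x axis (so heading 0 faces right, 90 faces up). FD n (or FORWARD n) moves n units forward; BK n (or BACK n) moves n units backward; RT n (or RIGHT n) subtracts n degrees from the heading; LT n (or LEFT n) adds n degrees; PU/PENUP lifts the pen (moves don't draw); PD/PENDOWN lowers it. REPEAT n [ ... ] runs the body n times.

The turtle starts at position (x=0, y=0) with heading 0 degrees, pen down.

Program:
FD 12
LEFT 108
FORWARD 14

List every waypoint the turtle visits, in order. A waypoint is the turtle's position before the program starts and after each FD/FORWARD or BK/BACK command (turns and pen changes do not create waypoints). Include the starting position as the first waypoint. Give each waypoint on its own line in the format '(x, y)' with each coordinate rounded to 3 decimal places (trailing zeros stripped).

Executing turtle program step by step:
Start: pos=(0,0), heading=0, pen down
FD 12: (0,0) -> (12,0) [heading=0, draw]
LT 108: heading 0 -> 108
FD 14: (12,0) -> (7.674,13.315) [heading=108, draw]
Final: pos=(7.674,13.315), heading=108, 2 segment(s) drawn
Waypoints (3 total):
(0, 0)
(12, 0)
(7.674, 13.315)

Answer: (0, 0)
(12, 0)
(7.674, 13.315)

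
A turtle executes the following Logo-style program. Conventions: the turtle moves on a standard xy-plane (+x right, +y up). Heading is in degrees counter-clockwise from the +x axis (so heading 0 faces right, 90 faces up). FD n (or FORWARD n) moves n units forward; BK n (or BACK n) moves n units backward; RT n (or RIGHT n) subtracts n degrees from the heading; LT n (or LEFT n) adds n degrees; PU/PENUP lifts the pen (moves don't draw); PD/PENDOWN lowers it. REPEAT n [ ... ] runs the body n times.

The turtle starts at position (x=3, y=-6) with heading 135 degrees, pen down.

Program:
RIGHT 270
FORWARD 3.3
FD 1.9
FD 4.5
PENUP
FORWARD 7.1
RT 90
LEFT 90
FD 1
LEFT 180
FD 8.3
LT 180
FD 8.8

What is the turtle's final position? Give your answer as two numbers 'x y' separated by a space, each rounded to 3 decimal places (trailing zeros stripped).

Answer: -9.94 -18.94

Derivation:
Executing turtle program step by step:
Start: pos=(3,-6), heading=135, pen down
RT 270: heading 135 -> 225
FD 3.3: (3,-6) -> (0.667,-8.333) [heading=225, draw]
FD 1.9: (0.667,-8.333) -> (-0.677,-9.677) [heading=225, draw]
FD 4.5: (-0.677,-9.677) -> (-3.859,-12.859) [heading=225, draw]
PU: pen up
FD 7.1: (-3.859,-12.859) -> (-8.879,-17.879) [heading=225, move]
RT 90: heading 225 -> 135
LT 90: heading 135 -> 225
FD 1: (-8.879,-17.879) -> (-9.587,-18.587) [heading=225, move]
LT 180: heading 225 -> 45
FD 8.3: (-9.587,-18.587) -> (-3.718,-12.718) [heading=45, move]
LT 180: heading 45 -> 225
FD 8.8: (-3.718,-12.718) -> (-9.94,-18.94) [heading=225, move]
Final: pos=(-9.94,-18.94), heading=225, 3 segment(s) drawn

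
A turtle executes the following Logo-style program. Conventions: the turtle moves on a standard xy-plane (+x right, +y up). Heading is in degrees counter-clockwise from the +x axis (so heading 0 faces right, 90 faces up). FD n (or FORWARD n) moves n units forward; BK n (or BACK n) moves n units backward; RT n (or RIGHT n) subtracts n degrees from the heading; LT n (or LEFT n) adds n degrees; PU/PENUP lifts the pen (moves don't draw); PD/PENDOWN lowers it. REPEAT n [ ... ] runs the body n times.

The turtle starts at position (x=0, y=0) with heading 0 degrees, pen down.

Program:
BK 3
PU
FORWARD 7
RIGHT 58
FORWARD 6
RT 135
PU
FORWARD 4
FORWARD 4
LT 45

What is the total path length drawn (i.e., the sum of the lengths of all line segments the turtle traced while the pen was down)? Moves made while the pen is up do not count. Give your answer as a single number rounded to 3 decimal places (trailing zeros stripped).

Executing turtle program step by step:
Start: pos=(0,0), heading=0, pen down
BK 3: (0,0) -> (-3,0) [heading=0, draw]
PU: pen up
FD 7: (-3,0) -> (4,0) [heading=0, move]
RT 58: heading 0 -> 302
FD 6: (4,0) -> (7.18,-5.088) [heading=302, move]
RT 135: heading 302 -> 167
PU: pen up
FD 4: (7.18,-5.088) -> (3.282,-4.188) [heading=167, move]
FD 4: (3.282,-4.188) -> (-0.615,-3.289) [heading=167, move]
LT 45: heading 167 -> 212
Final: pos=(-0.615,-3.289), heading=212, 1 segment(s) drawn

Segment lengths:
  seg 1: (0,0) -> (-3,0), length = 3
Total = 3

Answer: 3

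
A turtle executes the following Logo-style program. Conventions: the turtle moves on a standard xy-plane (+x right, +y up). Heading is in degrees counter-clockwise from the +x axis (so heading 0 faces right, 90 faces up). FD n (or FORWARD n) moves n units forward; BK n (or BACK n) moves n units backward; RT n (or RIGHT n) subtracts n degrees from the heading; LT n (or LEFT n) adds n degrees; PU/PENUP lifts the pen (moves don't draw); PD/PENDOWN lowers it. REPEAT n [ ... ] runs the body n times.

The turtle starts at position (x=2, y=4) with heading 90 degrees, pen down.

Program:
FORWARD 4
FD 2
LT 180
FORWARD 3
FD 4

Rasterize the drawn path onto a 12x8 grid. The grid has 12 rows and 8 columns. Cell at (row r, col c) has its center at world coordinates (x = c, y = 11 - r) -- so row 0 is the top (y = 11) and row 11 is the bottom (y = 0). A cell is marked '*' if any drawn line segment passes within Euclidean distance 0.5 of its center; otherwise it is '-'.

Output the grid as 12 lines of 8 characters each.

Segment 0: (2,4) -> (2,8)
Segment 1: (2,8) -> (2,10)
Segment 2: (2,10) -> (2,7)
Segment 3: (2,7) -> (2,3)

Answer: --------
--*-----
--*-----
--*-----
--*-----
--*-----
--*-----
--*-----
--*-----
--------
--------
--------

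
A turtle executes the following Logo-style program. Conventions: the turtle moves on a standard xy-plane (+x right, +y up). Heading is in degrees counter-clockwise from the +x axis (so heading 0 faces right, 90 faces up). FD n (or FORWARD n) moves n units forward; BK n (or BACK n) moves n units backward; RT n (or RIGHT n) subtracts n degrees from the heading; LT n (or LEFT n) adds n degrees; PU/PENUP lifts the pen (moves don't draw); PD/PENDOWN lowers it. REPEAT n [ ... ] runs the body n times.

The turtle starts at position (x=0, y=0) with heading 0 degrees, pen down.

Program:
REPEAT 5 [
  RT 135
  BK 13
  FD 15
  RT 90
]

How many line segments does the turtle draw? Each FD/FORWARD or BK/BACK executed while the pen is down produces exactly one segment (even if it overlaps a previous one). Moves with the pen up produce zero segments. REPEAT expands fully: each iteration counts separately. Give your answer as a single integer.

Answer: 10

Derivation:
Executing turtle program step by step:
Start: pos=(0,0), heading=0, pen down
REPEAT 5 [
  -- iteration 1/5 --
  RT 135: heading 0 -> 225
  BK 13: (0,0) -> (9.192,9.192) [heading=225, draw]
  FD 15: (9.192,9.192) -> (-1.414,-1.414) [heading=225, draw]
  RT 90: heading 225 -> 135
  -- iteration 2/5 --
  RT 135: heading 135 -> 0
  BK 13: (-1.414,-1.414) -> (-14.414,-1.414) [heading=0, draw]
  FD 15: (-14.414,-1.414) -> (0.586,-1.414) [heading=0, draw]
  RT 90: heading 0 -> 270
  -- iteration 3/5 --
  RT 135: heading 270 -> 135
  BK 13: (0.586,-1.414) -> (9.778,-10.607) [heading=135, draw]
  FD 15: (9.778,-10.607) -> (-0.828,0) [heading=135, draw]
  RT 90: heading 135 -> 45
  -- iteration 4/5 --
  RT 135: heading 45 -> 270
  BK 13: (-0.828,0) -> (-0.828,13) [heading=270, draw]
  FD 15: (-0.828,13) -> (-0.828,-2) [heading=270, draw]
  RT 90: heading 270 -> 180
  -- iteration 5/5 --
  RT 135: heading 180 -> 45
  BK 13: (-0.828,-2) -> (-10.021,-11.192) [heading=45, draw]
  FD 15: (-10.021,-11.192) -> (0.586,-0.586) [heading=45, draw]
  RT 90: heading 45 -> 315
]
Final: pos=(0.586,-0.586), heading=315, 10 segment(s) drawn
Segments drawn: 10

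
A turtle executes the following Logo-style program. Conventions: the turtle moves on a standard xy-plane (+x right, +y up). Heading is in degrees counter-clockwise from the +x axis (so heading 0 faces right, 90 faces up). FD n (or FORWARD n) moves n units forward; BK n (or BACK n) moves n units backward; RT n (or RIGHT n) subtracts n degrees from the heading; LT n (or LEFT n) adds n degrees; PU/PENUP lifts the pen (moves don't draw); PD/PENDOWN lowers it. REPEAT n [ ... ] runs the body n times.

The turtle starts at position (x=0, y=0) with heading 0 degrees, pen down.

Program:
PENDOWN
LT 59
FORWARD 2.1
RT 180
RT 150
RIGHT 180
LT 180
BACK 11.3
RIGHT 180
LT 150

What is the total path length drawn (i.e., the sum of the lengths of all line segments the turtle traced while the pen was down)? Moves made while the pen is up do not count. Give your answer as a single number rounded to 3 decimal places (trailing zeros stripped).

Answer: 13.4

Derivation:
Executing turtle program step by step:
Start: pos=(0,0), heading=0, pen down
PD: pen down
LT 59: heading 0 -> 59
FD 2.1: (0,0) -> (1.082,1.8) [heading=59, draw]
RT 180: heading 59 -> 239
RT 150: heading 239 -> 89
RT 180: heading 89 -> 269
LT 180: heading 269 -> 89
BK 11.3: (1.082,1.8) -> (0.884,-9.498) [heading=89, draw]
RT 180: heading 89 -> 269
LT 150: heading 269 -> 59
Final: pos=(0.884,-9.498), heading=59, 2 segment(s) drawn

Segment lengths:
  seg 1: (0,0) -> (1.082,1.8), length = 2.1
  seg 2: (1.082,1.8) -> (0.884,-9.498), length = 11.3
Total = 13.4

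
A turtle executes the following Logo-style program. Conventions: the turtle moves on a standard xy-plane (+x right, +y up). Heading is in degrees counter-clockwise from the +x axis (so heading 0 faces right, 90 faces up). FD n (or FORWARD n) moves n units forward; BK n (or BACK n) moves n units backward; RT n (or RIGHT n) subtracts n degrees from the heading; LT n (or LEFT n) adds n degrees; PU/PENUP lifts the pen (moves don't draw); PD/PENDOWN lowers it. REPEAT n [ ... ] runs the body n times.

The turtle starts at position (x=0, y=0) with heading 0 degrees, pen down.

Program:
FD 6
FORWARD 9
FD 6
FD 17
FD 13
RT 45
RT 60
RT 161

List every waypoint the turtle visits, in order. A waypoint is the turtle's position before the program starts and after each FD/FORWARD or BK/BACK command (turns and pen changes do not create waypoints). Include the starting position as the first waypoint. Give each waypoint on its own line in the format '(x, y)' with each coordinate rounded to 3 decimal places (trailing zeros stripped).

Answer: (0, 0)
(6, 0)
(15, 0)
(21, 0)
(38, 0)
(51, 0)

Derivation:
Executing turtle program step by step:
Start: pos=(0,0), heading=0, pen down
FD 6: (0,0) -> (6,0) [heading=0, draw]
FD 9: (6,0) -> (15,0) [heading=0, draw]
FD 6: (15,0) -> (21,0) [heading=0, draw]
FD 17: (21,0) -> (38,0) [heading=0, draw]
FD 13: (38,0) -> (51,0) [heading=0, draw]
RT 45: heading 0 -> 315
RT 60: heading 315 -> 255
RT 161: heading 255 -> 94
Final: pos=(51,0), heading=94, 5 segment(s) drawn
Waypoints (6 total):
(0, 0)
(6, 0)
(15, 0)
(21, 0)
(38, 0)
(51, 0)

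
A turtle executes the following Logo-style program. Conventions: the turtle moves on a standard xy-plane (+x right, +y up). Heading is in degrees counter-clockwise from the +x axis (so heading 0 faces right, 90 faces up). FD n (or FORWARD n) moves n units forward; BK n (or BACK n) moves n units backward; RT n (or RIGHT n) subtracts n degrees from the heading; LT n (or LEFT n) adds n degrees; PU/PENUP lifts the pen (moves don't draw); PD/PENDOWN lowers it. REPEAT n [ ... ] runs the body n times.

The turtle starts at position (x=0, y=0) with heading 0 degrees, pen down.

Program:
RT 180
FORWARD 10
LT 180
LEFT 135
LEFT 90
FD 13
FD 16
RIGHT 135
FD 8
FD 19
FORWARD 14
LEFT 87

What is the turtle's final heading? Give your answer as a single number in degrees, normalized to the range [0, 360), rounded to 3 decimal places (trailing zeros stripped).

Answer: 177

Derivation:
Executing turtle program step by step:
Start: pos=(0,0), heading=0, pen down
RT 180: heading 0 -> 180
FD 10: (0,0) -> (-10,0) [heading=180, draw]
LT 180: heading 180 -> 0
LT 135: heading 0 -> 135
LT 90: heading 135 -> 225
FD 13: (-10,0) -> (-19.192,-9.192) [heading=225, draw]
FD 16: (-19.192,-9.192) -> (-30.506,-20.506) [heading=225, draw]
RT 135: heading 225 -> 90
FD 8: (-30.506,-20.506) -> (-30.506,-12.506) [heading=90, draw]
FD 19: (-30.506,-12.506) -> (-30.506,6.494) [heading=90, draw]
FD 14: (-30.506,6.494) -> (-30.506,20.494) [heading=90, draw]
LT 87: heading 90 -> 177
Final: pos=(-30.506,20.494), heading=177, 6 segment(s) drawn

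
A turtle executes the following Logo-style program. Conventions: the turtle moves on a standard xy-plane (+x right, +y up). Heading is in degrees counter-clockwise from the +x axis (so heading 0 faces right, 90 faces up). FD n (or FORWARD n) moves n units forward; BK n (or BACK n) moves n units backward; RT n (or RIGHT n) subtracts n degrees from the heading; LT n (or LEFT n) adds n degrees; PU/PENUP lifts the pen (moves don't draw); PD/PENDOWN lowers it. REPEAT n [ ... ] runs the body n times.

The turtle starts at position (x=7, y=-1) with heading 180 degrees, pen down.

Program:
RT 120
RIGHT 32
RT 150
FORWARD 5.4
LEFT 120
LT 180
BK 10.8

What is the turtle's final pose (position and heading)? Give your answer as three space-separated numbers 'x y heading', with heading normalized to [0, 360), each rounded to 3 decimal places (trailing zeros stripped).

Answer: 14.932 -5.956 178

Derivation:
Executing turtle program step by step:
Start: pos=(7,-1), heading=180, pen down
RT 120: heading 180 -> 60
RT 32: heading 60 -> 28
RT 150: heading 28 -> 238
FD 5.4: (7,-1) -> (4.138,-5.579) [heading=238, draw]
LT 120: heading 238 -> 358
LT 180: heading 358 -> 178
BK 10.8: (4.138,-5.579) -> (14.932,-5.956) [heading=178, draw]
Final: pos=(14.932,-5.956), heading=178, 2 segment(s) drawn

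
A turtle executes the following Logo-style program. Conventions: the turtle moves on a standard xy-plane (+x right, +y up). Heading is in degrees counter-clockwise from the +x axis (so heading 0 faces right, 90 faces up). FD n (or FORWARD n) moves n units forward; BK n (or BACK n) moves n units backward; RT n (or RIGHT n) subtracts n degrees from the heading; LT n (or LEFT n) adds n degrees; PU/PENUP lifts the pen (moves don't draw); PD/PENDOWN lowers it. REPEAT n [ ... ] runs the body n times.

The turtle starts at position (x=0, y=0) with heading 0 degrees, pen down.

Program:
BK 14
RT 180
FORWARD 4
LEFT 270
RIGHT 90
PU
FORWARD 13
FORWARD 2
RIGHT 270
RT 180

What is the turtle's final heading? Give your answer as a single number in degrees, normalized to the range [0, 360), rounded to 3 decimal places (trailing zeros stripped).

Executing turtle program step by step:
Start: pos=(0,0), heading=0, pen down
BK 14: (0,0) -> (-14,0) [heading=0, draw]
RT 180: heading 0 -> 180
FD 4: (-14,0) -> (-18,0) [heading=180, draw]
LT 270: heading 180 -> 90
RT 90: heading 90 -> 0
PU: pen up
FD 13: (-18,0) -> (-5,0) [heading=0, move]
FD 2: (-5,0) -> (-3,0) [heading=0, move]
RT 270: heading 0 -> 90
RT 180: heading 90 -> 270
Final: pos=(-3,0), heading=270, 2 segment(s) drawn

Answer: 270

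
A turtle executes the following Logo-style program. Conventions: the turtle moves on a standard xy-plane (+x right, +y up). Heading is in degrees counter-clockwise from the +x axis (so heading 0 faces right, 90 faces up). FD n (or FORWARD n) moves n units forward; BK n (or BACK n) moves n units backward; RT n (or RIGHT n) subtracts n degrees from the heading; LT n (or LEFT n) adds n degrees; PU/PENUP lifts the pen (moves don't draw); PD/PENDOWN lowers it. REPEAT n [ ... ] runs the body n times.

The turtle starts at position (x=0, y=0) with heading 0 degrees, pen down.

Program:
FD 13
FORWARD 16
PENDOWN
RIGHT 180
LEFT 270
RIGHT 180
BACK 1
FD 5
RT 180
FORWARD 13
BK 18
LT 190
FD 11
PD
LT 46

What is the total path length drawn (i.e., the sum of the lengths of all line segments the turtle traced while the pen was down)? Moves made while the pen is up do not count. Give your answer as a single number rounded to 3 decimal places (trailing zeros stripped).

Executing turtle program step by step:
Start: pos=(0,0), heading=0, pen down
FD 13: (0,0) -> (13,0) [heading=0, draw]
FD 16: (13,0) -> (29,0) [heading=0, draw]
PD: pen down
RT 180: heading 0 -> 180
LT 270: heading 180 -> 90
RT 180: heading 90 -> 270
BK 1: (29,0) -> (29,1) [heading=270, draw]
FD 5: (29,1) -> (29,-4) [heading=270, draw]
RT 180: heading 270 -> 90
FD 13: (29,-4) -> (29,9) [heading=90, draw]
BK 18: (29,9) -> (29,-9) [heading=90, draw]
LT 190: heading 90 -> 280
FD 11: (29,-9) -> (30.91,-19.833) [heading=280, draw]
PD: pen down
LT 46: heading 280 -> 326
Final: pos=(30.91,-19.833), heading=326, 7 segment(s) drawn

Segment lengths:
  seg 1: (0,0) -> (13,0), length = 13
  seg 2: (13,0) -> (29,0), length = 16
  seg 3: (29,0) -> (29,1), length = 1
  seg 4: (29,1) -> (29,-4), length = 5
  seg 5: (29,-4) -> (29,9), length = 13
  seg 6: (29,9) -> (29,-9), length = 18
  seg 7: (29,-9) -> (30.91,-19.833), length = 11
Total = 77

Answer: 77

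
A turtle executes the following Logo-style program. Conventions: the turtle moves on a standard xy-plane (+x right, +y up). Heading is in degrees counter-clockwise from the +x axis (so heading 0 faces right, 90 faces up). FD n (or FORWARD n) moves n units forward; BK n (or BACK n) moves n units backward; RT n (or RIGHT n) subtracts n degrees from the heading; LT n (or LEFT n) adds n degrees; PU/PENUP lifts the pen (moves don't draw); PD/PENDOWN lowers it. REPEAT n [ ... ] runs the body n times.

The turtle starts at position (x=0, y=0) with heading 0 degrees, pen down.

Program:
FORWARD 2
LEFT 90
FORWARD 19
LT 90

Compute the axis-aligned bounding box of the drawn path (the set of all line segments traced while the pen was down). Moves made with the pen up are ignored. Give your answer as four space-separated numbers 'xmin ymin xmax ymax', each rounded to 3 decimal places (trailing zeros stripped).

Answer: 0 0 2 19

Derivation:
Executing turtle program step by step:
Start: pos=(0,0), heading=0, pen down
FD 2: (0,0) -> (2,0) [heading=0, draw]
LT 90: heading 0 -> 90
FD 19: (2,0) -> (2,19) [heading=90, draw]
LT 90: heading 90 -> 180
Final: pos=(2,19), heading=180, 2 segment(s) drawn

Segment endpoints: x in {0, 2, 2}, y in {0, 19}
xmin=0, ymin=0, xmax=2, ymax=19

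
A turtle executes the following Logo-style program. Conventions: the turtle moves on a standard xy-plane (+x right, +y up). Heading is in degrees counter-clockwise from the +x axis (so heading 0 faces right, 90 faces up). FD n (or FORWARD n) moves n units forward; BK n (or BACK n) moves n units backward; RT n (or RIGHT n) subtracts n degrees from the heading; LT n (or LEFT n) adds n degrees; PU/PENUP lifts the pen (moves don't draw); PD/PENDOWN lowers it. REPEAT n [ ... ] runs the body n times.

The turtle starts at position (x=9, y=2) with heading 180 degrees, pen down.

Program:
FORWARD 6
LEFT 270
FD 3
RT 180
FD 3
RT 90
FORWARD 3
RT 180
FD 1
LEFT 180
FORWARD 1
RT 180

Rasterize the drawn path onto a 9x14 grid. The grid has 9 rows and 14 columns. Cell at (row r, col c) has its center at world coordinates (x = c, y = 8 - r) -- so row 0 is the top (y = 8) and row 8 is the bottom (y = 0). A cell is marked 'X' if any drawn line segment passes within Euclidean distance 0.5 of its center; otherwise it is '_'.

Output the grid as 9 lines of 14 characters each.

Segment 0: (9,2) -> (3,2)
Segment 1: (3,2) -> (3,5)
Segment 2: (3,5) -> (3,2)
Segment 3: (3,2) -> (0,2)
Segment 4: (0,2) -> (1,2)
Segment 5: (1,2) -> (0,2)

Answer: ______________
______________
______________
___X__________
___X__________
___X__________
XXXXXXXXXX____
______________
______________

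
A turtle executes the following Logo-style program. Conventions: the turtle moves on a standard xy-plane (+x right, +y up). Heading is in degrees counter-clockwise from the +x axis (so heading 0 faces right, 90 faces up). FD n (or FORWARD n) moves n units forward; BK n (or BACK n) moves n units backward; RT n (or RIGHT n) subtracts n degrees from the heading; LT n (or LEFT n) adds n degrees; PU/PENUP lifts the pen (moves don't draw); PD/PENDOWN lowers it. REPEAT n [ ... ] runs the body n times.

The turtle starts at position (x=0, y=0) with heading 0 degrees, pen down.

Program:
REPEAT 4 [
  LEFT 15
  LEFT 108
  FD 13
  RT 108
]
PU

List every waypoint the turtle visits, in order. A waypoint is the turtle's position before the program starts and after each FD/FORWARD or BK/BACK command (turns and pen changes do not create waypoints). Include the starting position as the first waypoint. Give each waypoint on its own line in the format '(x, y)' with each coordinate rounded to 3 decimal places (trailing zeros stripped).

Executing turtle program step by step:
Start: pos=(0,0), heading=0, pen down
REPEAT 4 [
  -- iteration 1/4 --
  LT 15: heading 0 -> 15
  LT 108: heading 15 -> 123
  FD 13: (0,0) -> (-7.08,10.903) [heading=123, draw]
  RT 108: heading 123 -> 15
  -- iteration 2/4 --
  LT 15: heading 15 -> 30
  LT 108: heading 30 -> 138
  FD 13: (-7.08,10.903) -> (-16.741,19.601) [heading=138, draw]
  RT 108: heading 138 -> 30
  -- iteration 3/4 --
  LT 15: heading 30 -> 45
  LT 108: heading 45 -> 153
  FD 13: (-16.741,19.601) -> (-28.324,25.503) [heading=153, draw]
  RT 108: heading 153 -> 45
  -- iteration 4/4 --
  LT 15: heading 45 -> 60
  LT 108: heading 60 -> 168
  FD 13: (-28.324,25.503) -> (-41.04,28.206) [heading=168, draw]
  RT 108: heading 168 -> 60
]
PU: pen up
Final: pos=(-41.04,28.206), heading=60, 4 segment(s) drawn
Waypoints (5 total):
(0, 0)
(-7.08, 10.903)
(-16.741, 19.601)
(-28.324, 25.503)
(-41.04, 28.206)

Answer: (0, 0)
(-7.08, 10.903)
(-16.741, 19.601)
(-28.324, 25.503)
(-41.04, 28.206)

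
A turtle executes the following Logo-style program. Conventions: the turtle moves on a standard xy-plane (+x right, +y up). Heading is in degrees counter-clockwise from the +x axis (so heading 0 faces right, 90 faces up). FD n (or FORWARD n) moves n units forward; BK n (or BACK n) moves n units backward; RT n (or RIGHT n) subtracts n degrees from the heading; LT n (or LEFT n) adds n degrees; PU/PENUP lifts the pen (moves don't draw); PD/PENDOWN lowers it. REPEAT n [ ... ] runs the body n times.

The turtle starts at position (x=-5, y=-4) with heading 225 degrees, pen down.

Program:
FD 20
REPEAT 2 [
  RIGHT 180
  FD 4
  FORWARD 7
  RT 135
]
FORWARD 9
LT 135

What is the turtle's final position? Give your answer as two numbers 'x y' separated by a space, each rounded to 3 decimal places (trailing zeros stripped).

Executing turtle program step by step:
Start: pos=(-5,-4), heading=225, pen down
FD 20: (-5,-4) -> (-19.142,-18.142) [heading=225, draw]
REPEAT 2 [
  -- iteration 1/2 --
  RT 180: heading 225 -> 45
  FD 4: (-19.142,-18.142) -> (-16.314,-15.314) [heading=45, draw]
  FD 7: (-16.314,-15.314) -> (-11.364,-10.364) [heading=45, draw]
  RT 135: heading 45 -> 270
  -- iteration 2/2 --
  RT 180: heading 270 -> 90
  FD 4: (-11.364,-10.364) -> (-11.364,-6.364) [heading=90, draw]
  FD 7: (-11.364,-6.364) -> (-11.364,0.636) [heading=90, draw]
  RT 135: heading 90 -> 315
]
FD 9: (-11.364,0.636) -> (-5,-5.728) [heading=315, draw]
LT 135: heading 315 -> 90
Final: pos=(-5,-5.728), heading=90, 6 segment(s) drawn

Answer: -5 -5.728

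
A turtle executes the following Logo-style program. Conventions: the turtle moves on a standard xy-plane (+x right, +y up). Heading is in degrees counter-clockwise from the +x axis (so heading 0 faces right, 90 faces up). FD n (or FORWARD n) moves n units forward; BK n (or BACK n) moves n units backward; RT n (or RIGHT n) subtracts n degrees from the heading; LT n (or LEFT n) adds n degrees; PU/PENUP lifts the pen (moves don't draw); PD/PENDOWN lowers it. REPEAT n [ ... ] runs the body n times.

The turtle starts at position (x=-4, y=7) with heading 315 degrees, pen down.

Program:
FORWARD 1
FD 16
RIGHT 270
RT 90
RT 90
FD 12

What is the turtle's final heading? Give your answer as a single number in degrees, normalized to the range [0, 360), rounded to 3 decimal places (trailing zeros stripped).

Answer: 225

Derivation:
Executing turtle program step by step:
Start: pos=(-4,7), heading=315, pen down
FD 1: (-4,7) -> (-3.293,6.293) [heading=315, draw]
FD 16: (-3.293,6.293) -> (8.021,-5.021) [heading=315, draw]
RT 270: heading 315 -> 45
RT 90: heading 45 -> 315
RT 90: heading 315 -> 225
FD 12: (8.021,-5.021) -> (-0.464,-13.506) [heading=225, draw]
Final: pos=(-0.464,-13.506), heading=225, 3 segment(s) drawn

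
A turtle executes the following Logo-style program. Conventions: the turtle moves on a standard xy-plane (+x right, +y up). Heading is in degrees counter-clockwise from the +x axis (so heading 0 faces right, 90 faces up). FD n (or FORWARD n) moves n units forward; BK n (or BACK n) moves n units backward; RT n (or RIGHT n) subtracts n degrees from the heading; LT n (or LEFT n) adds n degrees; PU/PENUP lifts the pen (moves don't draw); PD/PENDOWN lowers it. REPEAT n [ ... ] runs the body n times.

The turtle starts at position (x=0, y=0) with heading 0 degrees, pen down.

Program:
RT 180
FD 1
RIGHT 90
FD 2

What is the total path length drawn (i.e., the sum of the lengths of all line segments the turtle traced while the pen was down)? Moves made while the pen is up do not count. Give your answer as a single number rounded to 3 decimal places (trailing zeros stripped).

Executing turtle program step by step:
Start: pos=(0,0), heading=0, pen down
RT 180: heading 0 -> 180
FD 1: (0,0) -> (-1,0) [heading=180, draw]
RT 90: heading 180 -> 90
FD 2: (-1,0) -> (-1,2) [heading=90, draw]
Final: pos=(-1,2), heading=90, 2 segment(s) drawn

Segment lengths:
  seg 1: (0,0) -> (-1,0), length = 1
  seg 2: (-1,0) -> (-1,2), length = 2
Total = 3

Answer: 3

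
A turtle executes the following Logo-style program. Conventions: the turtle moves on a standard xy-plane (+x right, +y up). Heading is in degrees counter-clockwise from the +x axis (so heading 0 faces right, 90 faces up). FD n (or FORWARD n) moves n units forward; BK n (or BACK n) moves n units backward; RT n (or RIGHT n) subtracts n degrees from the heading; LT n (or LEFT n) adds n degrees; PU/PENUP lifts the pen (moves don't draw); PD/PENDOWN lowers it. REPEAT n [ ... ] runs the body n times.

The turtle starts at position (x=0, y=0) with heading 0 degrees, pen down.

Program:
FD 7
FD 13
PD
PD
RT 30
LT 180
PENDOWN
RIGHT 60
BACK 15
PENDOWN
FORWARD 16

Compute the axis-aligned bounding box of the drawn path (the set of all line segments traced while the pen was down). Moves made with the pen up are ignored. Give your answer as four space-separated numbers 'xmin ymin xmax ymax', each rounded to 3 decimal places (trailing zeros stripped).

Answer: 0 -15 20 1

Derivation:
Executing turtle program step by step:
Start: pos=(0,0), heading=0, pen down
FD 7: (0,0) -> (7,0) [heading=0, draw]
FD 13: (7,0) -> (20,0) [heading=0, draw]
PD: pen down
PD: pen down
RT 30: heading 0 -> 330
LT 180: heading 330 -> 150
PD: pen down
RT 60: heading 150 -> 90
BK 15: (20,0) -> (20,-15) [heading=90, draw]
PD: pen down
FD 16: (20,-15) -> (20,1) [heading=90, draw]
Final: pos=(20,1), heading=90, 4 segment(s) drawn

Segment endpoints: x in {0, 7, 20}, y in {-15, 0, 1}
xmin=0, ymin=-15, xmax=20, ymax=1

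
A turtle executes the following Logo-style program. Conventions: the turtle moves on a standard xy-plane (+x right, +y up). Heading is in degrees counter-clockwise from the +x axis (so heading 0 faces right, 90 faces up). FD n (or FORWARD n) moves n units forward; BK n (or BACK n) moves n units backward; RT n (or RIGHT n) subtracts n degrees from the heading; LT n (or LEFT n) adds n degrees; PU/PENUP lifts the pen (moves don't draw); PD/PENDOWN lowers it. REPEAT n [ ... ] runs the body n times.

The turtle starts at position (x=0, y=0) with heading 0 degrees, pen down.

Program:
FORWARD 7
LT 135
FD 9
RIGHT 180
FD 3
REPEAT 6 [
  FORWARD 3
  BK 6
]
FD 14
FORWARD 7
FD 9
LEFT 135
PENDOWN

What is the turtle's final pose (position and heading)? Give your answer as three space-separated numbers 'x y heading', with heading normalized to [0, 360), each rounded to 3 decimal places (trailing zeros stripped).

Answer: 11.243 -4.243 90

Derivation:
Executing turtle program step by step:
Start: pos=(0,0), heading=0, pen down
FD 7: (0,0) -> (7,0) [heading=0, draw]
LT 135: heading 0 -> 135
FD 9: (7,0) -> (0.636,6.364) [heading=135, draw]
RT 180: heading 135 -> 315
FD 3: (0.636,6.364) -> (2.757,4.243) [heading=315, draw]
REPEAT 6 [
  -- iteration 1/6 --
  FD 3: (2.757,4.243) -> (4.879,2.121) [heading=315, draw]
  BK 6: (4.879,2.121) -> (0.636,6.364) [heading=315, draw]
  -- iteration 2/6 --
  FD 3: (0.636,6.364) -> (2.757,4.243) [heading=315, draw]
  BK 6: (2.757,4.243) -> (-1.485,8.485) [heading=315, draw]
  -- iteration 3/6 --
  FD 3: (-1.485,8.485) -> (0.636,6.364) [heading=315, draw]
  BK 6: (0.636,6.364) -> (-3.607,10.607) [heading=315, draw]
  -- iteration 4/6 --
  FD 3: (-3.607,10.607) -> (-1.485,8.485) [heading=315, draw]
  BK 6: (-1.485,8.485) -> (-5.728,12.728) [heading=315, draw]
  -- iteration 5/6 --
  FD 3: (-5.728,12.728) -> (-3.607,10.607) [heading=315, draw]
  BK 6: (-3.607,10.607) -> (-7.849,14.849) [heading=315, draw]
  -- iteration 6/6 --
  FD 3: (-7.849,14.849) -> (-5.728,12.728) [heading=315, draw]
  BK 6: (-5.728,12.728) -> (-9.971,16.971) [heading=315, draw]
]
FD 14: (-9.971,16.971) -> (-0.071,7.071) [heading=315, draw]
FD 7: (-0.071,7.071) -> (4.879,2.121) [heading=315, draw]
FD 9: (4.879,2.121) -> (11.243,-4.243) [heading=315, draw]
LT 135: heading 315 -> 90
PD: pen down
Final: pos=(11.243,-4.243), heading=90, 18 segment(s) drawn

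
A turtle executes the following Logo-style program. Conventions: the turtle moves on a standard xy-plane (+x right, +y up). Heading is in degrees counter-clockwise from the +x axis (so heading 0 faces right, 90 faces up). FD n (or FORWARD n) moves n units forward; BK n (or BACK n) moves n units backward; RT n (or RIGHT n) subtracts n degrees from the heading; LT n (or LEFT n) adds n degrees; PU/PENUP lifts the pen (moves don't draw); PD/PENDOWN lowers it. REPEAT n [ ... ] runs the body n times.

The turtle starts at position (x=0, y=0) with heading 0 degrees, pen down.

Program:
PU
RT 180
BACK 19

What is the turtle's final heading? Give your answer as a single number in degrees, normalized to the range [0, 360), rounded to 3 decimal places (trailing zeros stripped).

Executing turtle program step by step:
Start: pos=(0,0), heading=0, pen down
PU: pen up
RT 180: heading 0 -> 180
BK 19: (0,0) -> (19,0) [heading=180, move]
Final: pos=(19,0), heading=180, 0 segment(s) drawn

Answer: 180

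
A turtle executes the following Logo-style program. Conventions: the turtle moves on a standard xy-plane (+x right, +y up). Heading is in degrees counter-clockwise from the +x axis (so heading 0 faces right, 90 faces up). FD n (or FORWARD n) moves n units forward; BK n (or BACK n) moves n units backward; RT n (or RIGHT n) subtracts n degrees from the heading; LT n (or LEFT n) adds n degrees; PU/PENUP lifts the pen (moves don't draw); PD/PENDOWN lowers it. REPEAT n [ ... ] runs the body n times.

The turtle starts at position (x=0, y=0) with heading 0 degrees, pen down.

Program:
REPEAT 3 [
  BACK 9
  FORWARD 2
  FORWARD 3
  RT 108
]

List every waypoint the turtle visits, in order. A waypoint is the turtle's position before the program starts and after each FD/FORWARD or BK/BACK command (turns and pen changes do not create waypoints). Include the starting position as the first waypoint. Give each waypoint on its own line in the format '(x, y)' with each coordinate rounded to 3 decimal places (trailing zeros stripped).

Answer: (0, 0)
(-9, 0)
(-7, 0)
(-4, 0)
(-1.219, 8.56)
(-1.837, 6.657)
(-2.764, 3.804)
(4.517, -1.486)
(2.899, -0.31)
(0.472, 1.453)

Derivation:
Executing turtle program step by step:
Start: pos=(0,0), heading=0, pen down
REPEAT 3 [
  -- iteration 1/3 --
  BK 9: (0,0) -> (-9,0) [heading=0, draw]
  FD 2: (-9,0) -> (-7,0) [heading=0, draw]
  FD 3: (-7,0) -> (-4,0) [heading=0, draw]
  RT 108: heading 0 -> 252
  -- iteration 2/3 --
  BK 9: (-4,0) -> (-1.219,8.56) [heading=252, draw]
  FD 2: (-1.219,8.56) -> (-1.837,6.657) [heading=252, draw]
  FD 3: (-1.837,6.657) -> (-2.764,3.804) [heading=252, draw]
  RT 108: heading 252 -> 144
  -- iteration 3/3 --
  BK 9: (-2.764,3.804) -> (4.517,-1.486) [heading=144, draw]
  FD 2: (4.517,-1.486) -> (2.899,-0.31) [heading=144, draw]
  FD 3: (2.899,-0.31) -> (0.472,1.453) [heading=144, draw]
  RT 108: heading 144 -> 36
]
Final: pos=(0.472,1.453), heading=36, 9 segment(s) drawn
Waypoints (10 total):
(0, 0)
(-9, 0)
(-7, 0)
(-4, 0)
(-1.219, 8.56)
(-1.837, 6.657)
(-2.764, 3.804)
(4.517, -1.486)
(2.899, -0.31)
(0.472, 1.453)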